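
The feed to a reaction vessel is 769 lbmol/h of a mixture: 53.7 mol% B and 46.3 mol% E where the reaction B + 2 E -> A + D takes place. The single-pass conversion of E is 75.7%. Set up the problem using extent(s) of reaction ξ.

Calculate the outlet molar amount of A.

135 lbmol/h

E reacted = 0.757 × 356 = 269.5 lbmol/h; ν_E = −2, so ξ = 269.5/2 = 134.8 lbmol/h.
Outlet amounts (n = n₀ + ν ξ):
  B: 413 − 1(134.8) = 278.2
  E: 356 − 2(134.8) = 86.52
  A: 0 + 1(134.8) = 134.8
  D: 0 + 1(134.8) = 134.8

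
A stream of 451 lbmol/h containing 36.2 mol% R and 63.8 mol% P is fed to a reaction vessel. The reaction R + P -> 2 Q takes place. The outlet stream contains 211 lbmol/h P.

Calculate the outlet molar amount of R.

For P: n = n₀ − 1ξ → 211 = 287.7 − 1ξ, giving ξ = 76.74 lbmol/h.
Outlet amounts (n = n₀ + ν ξ):
  R: 163.3 − 1(76.74) = 86.52
  P: 287.7 − 1(76.74) = 211
  Q: 0 + 2(76.74) = 153.5

86.5 lbmol/h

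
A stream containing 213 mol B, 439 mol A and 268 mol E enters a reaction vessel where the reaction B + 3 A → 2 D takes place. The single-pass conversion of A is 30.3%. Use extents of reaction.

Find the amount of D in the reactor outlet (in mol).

A reacted = 0.303 × 439 = 133 mol; ν_A = −3, so ξ = 133/3 = 44.34 mol.
Outlet amounts (n = n₀ + ν ξ):
  B: 213 − 1(44.34) = 168.7
  A: 439 − 3(44.34) = 306
  D: 0 + 2(44.34) = 88.68
  E: 268 (inert)

88.7 mol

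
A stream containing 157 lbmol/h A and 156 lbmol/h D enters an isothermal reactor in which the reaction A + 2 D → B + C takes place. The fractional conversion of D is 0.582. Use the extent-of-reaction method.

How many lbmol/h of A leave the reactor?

D reacted = 0.582 × 156 = 90.79 lbmol/h; ν_D = −2, so ξ = 90.79/2 = 45.4 lbmol/h.
Outlet amounts (n = n₀ + ν ξ):
  A: 157 − 1(45.4) = 111.6
  D: 156 − 2(45.4) = 65.21
  B: 0 + 1(45.4) = 45.4
  C: 0 + 1(45.4) = 45.4

112 lbmol/h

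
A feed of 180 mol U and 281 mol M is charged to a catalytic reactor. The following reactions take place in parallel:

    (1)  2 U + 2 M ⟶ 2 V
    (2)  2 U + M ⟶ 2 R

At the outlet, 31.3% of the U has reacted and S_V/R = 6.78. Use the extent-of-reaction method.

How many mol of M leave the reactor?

228 mol

Conversion of U: U consumed = 0.313 × 180 = 56.34 mol = 2ξ₁ + 2ξ₂.
Selectivity: 2ξ₁ / (2ξ₂) = 6.78 → ξ₁ = 6.78 ξ₂.
Substitute: (2·6.78 + 2) ξ₂ = 56.34 → ξ₂ = 3.621 mol, ξ₁ = 24.55 mol.
Outlet amounts (n = n₀ + Σ ν·ξ):
  U: 180 − 2(24.55) − 2(3.621) = 123.7
  M: 281 − 2(24.55) − 1(3.621) = 228.3
  V: 0 + 2(24.55) = 49.1
  R: 0 + 2(3.621) = 7.242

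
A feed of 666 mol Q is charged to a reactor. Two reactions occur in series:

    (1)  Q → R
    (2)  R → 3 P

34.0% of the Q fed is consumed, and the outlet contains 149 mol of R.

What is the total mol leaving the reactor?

821 mol

Conversion of Q: Q consumed = 1ξ₁ = 0.34 × 666 → ξ₁ = 226.4 mol.
R balance: n_R = 0 + 1ξ₁ − 1ξ₂ = 149 → ξ₂ = (1·226.4 − 149)/1 = 77.44 mol.
Outlet amounts (n = n₀ + Σ ν·ξ):
  Q: 666 − 1(226.4) = 439.6
  R: 0 + 1(226.4) − 1(77.44) = 149
  P: 0 + 3(77.44) = 232.3
Total out = 439.6 + 149 + 232.3 = 820.9 mol.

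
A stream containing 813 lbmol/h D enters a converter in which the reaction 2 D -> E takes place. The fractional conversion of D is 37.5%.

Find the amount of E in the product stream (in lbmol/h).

D reacted = 0.375 × 813 = 304.9 lbmol/h; ν_D = −2, so ξ = 304.9/2 = 152.4 lbmol/h.
Outlet amounts (n = n₀ + ν ξ):
  D: 813 − 2(152.4) = 508.1
  E: 0 + 1(152.4) = 152.4

152 lbmol/h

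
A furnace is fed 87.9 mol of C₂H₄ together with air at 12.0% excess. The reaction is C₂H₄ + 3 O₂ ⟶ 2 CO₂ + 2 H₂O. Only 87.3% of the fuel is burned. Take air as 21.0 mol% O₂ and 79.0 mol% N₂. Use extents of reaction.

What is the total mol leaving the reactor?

Stoichiometric O₂ = 3 × 87.9 = 263.7 mol; O₂ fed = 263.7 × 1.120 = 295.3 mol.
N₂ fed = 295.3 × 79/21 = 1111 mol.
Fuel reacted = 0.873 × 87.9 → ξ = 76.74 mol.
Outlet (n = n₀ + ν ξ):
  C₂H₄: 87.9 − 1(76.74) = 11.16
  O₂: 295.3 − 3(76.74) = 65.13
  N₂: 1111 (inert)
  CO₂: 0 + 2(76.74) = 153.5
  H₂O: 0 + 2(76.74) = 153.5
Total out = 11.16 + 65.13 + 1111 + 153.5 + 153.5 = 1494 mol.

1490 mol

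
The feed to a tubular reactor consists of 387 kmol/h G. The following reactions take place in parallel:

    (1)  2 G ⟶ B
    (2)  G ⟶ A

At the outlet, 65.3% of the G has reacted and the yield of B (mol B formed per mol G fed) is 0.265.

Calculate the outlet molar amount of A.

47.6 kmol/h

Yield of B: 1ξ₁ / 387 = 0.265 → ξ₁ = 102.6 kmol/h.
Conversion of G: 2ξ₁ + 1ξ₂ = 0.653 × 387 = 252.7 → ξ₂ = 47.6 kmol/h.
Outlet amounts (n = n₀ + Σ ν·ξ):
  G: 387 − 2(102.6) − 1(47.6) = 134.3
  B: 0 + 1(102.6) = 102.6
  A: 0 + 1(47.6) = 47.6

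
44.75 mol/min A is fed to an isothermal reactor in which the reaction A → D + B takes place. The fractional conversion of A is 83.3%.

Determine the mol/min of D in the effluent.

A reacted = 0.833 × 44.75 = 37.28 mol/min; ν_A = −1, so ξ = 37.28/1 = 37.28 mol/min.
Outlet amounts (n = n₀ + ν ξ):
  A: 44.75 − 1(37.28) = 7.473
  D: 0 + 1(37.28) = 37.28
  B: 0 + 1(37.28) = 37.28

37.3 mol/min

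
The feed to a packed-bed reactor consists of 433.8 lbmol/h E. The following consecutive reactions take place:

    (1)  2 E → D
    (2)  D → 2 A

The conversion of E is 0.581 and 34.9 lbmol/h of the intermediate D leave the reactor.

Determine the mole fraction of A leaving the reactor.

Conversion of E: E consumed = 2ξ₁ = 0.581 × 433.8 → ξ₁ = 126 lbmol/h.
D balance: n_D = 0 + 1ξ₁ − 1ξ₂ = 34.9 → ξ₂ = (1·126 − 34.9)/1 = 91.12 lbmol/h.
Outlet amounts (n = n₀ + Σ ν·ξ):
  E: 433.8 − 2(126) = 181.8
  D: 0 + 1(126) − 1(91.12) = 34.9
  A: 0 + 2(91.12) = 182.2
Total out = 398.9 lbmol/h; y_A = 182.2 / 398.9 = 0.4569.

0.457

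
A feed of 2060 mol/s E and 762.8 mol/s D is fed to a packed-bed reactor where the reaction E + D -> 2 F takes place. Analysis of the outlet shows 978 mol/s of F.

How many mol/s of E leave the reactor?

1570 mol/s

For F: n = n₀ + 2ξ → 978 = 0 + 2ξ, giving ξ = 489 mol/s.
Outlet amounts (n = n₀ + ν ξ):
  E: 2060 − 1(489) = 1571
  D: 762.8 − 1(489) = 273.8
  F: 0 + 2(489) = 978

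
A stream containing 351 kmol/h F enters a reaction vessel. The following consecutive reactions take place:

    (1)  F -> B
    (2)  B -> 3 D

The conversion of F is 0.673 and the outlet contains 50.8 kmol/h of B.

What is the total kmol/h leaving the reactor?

722 kmol/h

Conversion of F: F consumed = 1ξ₁ = 0.673 × 351 → ξ₁ = 236.2 kmol/h.
B balance: n_B = 0 + 1ξ₁ − 1ξ₂ = 50.8 → ξ₂ = (1·236.2 − 50.8)/1 = 185.4 kmol/h.
Outlet amounts (n = n₀ + Σ ν·ξ):
  F: 351 − 1(236.2) = 114.8
  B: 0 + 1(236.2) − 1(185.4) = 50.8
  D: 0 + 3(185.4) = 556.3
Total out = 114.8 + 50.8 + 556.3 = 721.8 kmol/h.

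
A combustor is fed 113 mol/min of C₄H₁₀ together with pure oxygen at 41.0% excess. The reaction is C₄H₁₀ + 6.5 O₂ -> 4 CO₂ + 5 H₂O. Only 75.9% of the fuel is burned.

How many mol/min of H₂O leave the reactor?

429 mol/min

Stoichiometric O₂ = 6.5 × 113 = 734.5 mol/min; O₂ fed = 734.5 × 1.410 = 1036 mol/min.
Fuel reacted = 0.759 × 113 → ξ = 85.77 mol/min.
Outlet (n = n₀ + ν ξ):
  C₄H₁₀: 113 − 1(85.77) = 27.23
  O₂: 1036 − 6.5(85.77) = 478.2
  CO₂: 0 + 4(85.77) = 343.1
  H₂O: 0 + 5(85.77) = 428.8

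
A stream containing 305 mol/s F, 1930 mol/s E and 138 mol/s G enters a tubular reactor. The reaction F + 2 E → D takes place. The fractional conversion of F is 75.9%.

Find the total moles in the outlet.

1910 mol/s

F reacted = 0.759 × 305 = 231.5 mol/s; ν_F = −1, so ξ = 231.5/1 = 231.5 mol/s.
Outlet amounts (n = n₀ + ν ξ):
  F: 305 − 1(231.5) = 73.5
  E: 1930 − 2(231.5) = 1467
  D: 0 + 1(231.5) = 231.5
  G: 138 (inert)
Total out = 73.5 + 1467 + 231.5 + 138 = 1910 mol/s.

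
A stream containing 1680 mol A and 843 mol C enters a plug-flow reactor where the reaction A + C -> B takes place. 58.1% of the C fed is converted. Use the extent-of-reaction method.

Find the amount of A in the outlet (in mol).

1190 mol

C reacted = 0.581 × 843 = 489.8 mol; ν_C = −1, so ξ = 489.8/1 = 489.8 mol.
Outlet amounts (n = n₀ + ν ξ):
  A: 1680 − 1(489.8) = 1190
  C: 843 − 1(489.8) = 353.2
  B: 0 + 1(489.8) = 489.8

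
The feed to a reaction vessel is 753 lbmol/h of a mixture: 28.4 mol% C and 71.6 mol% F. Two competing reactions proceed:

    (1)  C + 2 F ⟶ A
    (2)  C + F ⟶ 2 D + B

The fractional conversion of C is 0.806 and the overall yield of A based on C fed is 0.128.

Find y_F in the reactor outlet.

Yield of A: 1ξ₁ / 213.9 = 0.128 → ξ₁ = 27.37 lbmol/h.
Conversion of C: 1ξ₁ + 1ξ₂ = 0.806 × 213.9 = 172.4 → ξ₂ = 145 lbmol/h.
Outlet amounts (n = n₀ + Σ ν·ξ):
  C: 213.9 − 1(27.37) − 1(145) = 41.49
  F: 539.1 − 2(27.37) − 1(145) = 339.4
  A: 0 + 1(27.37) = 27.37
  D: 0 + 2(145) = 290
  B: 0 + 1(145) = 145
Total out = 843.2 lbmol/h; y_F = 339.4 / 843.2 = 0.4025.

0.403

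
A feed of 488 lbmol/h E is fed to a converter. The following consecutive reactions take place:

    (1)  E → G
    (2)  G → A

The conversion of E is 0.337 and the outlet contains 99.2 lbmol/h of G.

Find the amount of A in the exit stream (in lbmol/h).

65.3 lbmol/h

Conversion of E: E consumed = 1ξ₁ = 0.337 × 488 → ξ₁ = 164.5 lbmol/h.
G balance: n_G = 0 + 1ξ₁ − 1ξ₂ = 99.2 → ξ₂ = (1·164.5 − 99.2)/1 = 65.26 lbmol/h.
Outlet amounts (n = n₀ + Σ ν·ξ):
  E: 488 − 1(164.5) = 323.5
  G: 0 + 1(164.5) − 1(65.26) = 99.2
  A: 0 + 1(65.26) = 65.26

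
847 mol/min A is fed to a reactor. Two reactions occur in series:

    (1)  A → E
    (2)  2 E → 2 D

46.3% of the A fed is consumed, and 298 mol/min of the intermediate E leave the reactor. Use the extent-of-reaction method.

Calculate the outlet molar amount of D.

94.2 mol/min

Conversion of A: A consumed = 1ξ₁ = 0.463 × 847 → ξ₁ = 392.2 mol/min.
E balance: n_E = 0 + 1ξ₁ − 2ξ₂ = 298 → ξ₂ = (1·392.2 − 298)/2 = 47.08 mol/min.
Outlet amounts (n = n₀ + Σ ν·ξ):
  A: 847 − 1(392.2) = 454.8
  E: 0 + 1(392.2) − 2(47.08) = 298
  D: 0 + 2(47.08) = 94.16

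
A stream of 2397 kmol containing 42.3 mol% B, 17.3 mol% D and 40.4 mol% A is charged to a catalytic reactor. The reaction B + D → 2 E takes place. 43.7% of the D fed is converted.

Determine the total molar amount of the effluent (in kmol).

D reacted = 0.437 × 414.7 = 181.2 kmol; ν_D = −1, so ξ = 181.2/1 = 181.2 kmol.
Outlet amounts (n = n₀ + ν ξ):
  B: 1014 − 1(181.2) = 832.7
  D: 414.7 − 1(181.2) = 233.5
  E: 0 + 2(181.2) = 362.4
  A: 968.4 (inert)
Total out = 832.7 + 233.5 + 362.4 + 968.4 = 2397 kmol.

2400 kmol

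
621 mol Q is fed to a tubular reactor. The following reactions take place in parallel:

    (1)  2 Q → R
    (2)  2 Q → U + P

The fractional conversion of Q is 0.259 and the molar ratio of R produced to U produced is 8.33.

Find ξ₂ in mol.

Conversion of Q: Q consumed = 0.259 × 621 = 160.8 mol = 2ξ₁ + 2ξ₂.
Selectivity: 1ξ₁ / (1ξ₂) = 8.33 → ξ₁ = 8.33 ξ₂.
Substitute: (2·8.33 + 2) ξ₂ = 160.8 → ξ₂ = 8.619 mol, ξ₁ = 71.8 mol.
Outlet amounts (n = n₀ + Σ ν·ξ):
  Q: 621 − 2(71.8) − 2(8.619) = 460.2
  R: 0 + 1(71.8) = 71.8
  U: 0 + 1(8.619) = 8.619
  P: 0 + 1(8.619) = 8.619

ξ₂ = 8.62 mol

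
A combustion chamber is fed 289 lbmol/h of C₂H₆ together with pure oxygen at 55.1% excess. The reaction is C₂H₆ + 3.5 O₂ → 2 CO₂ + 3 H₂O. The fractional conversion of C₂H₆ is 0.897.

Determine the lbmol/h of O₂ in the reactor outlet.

Stoichiometric O₂ = 3.5 × 289 = 1012 lbmol/h; O₂ fed = 1012 × 1.551 = 1569 lbmol/h.
Fuel reacted = 0.897 × 289 → ξ = 259.2 lbmol/h.
Outlet (n = n₀ + ν ξ):
  C₂H₆: 289 − 1(259.2) = 29.77
  O₂: 1569 − 3.5(259.2) = 661.5
  CO₂: 0 + 2(259.2) = 518.5
  H₂O: 0 + 3(259.2) = 777.7

662 lbmol/h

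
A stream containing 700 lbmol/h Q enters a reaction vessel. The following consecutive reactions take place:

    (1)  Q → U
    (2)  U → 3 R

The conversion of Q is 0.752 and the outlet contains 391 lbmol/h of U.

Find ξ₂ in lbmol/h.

Conversion of Q: Q consumed = 1ξ₁ = 0.752 × 700 → ξ₁ = 526.4 lbmol/h.
U balance: n_U = 0 + 1ξ₁ − 1ξ₂ = 391 → ξ₂ = (1·526.4 − 391)/1 = 135.4 lbmol/h.
Outlet amounts (n = n₀ + Σ ν·ξ):
  Q: 700 − 1(526.4) = 173.6
  U: 0 + 1(526.4) − 1(135.4) = 391
  R: 0 + 3(135.4) = 406.2

ξ₂ = 135 lbmol/h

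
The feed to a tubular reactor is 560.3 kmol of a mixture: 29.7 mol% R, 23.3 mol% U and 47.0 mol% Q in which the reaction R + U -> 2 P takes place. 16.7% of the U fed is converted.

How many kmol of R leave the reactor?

145 kmol

U reacted = 0.167 × 130.5 = 21.8 kmol; ν_U = −1, so ξ = 21.8/1 = 21.8 kmol.
Outlet amounts (n = n₀ + ν ξ):
  R: 166.4 − 1(21.8) = 144.6
  U: 130.5 − 1(21.8) = 108.7
  P: 0 + 2(21.8) = 43.6
  Q: 263.3 (inert)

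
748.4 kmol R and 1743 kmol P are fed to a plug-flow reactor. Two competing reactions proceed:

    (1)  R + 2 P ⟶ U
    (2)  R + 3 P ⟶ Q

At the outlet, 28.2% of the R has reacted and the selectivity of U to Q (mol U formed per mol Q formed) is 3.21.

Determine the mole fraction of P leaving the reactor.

0.629

Conversion of R: R consumed = 0.282 × 748.4 = 211 kmol = 1ξ₁ + 1ξ₂.
Selectivity: 1ξ₁ / (1ξ₂) = 3.21 → ξ₁ = 3.21 ξ₂.
Substitute: (1·3.21 + 1) ξ₂ = 211 → ξ₂ = 50.13 kmol, ξ₁ = 160.9 kmol.
Outlet amounts (n = n₀ + Σ ν·ξ):
  R: 748.4 − 1(160.9) − 1(50.13) = 537.4
  P: 1743 − 2(160.9) − 3(50.13) = 1271
  U: 0 + 1(160.9) = 160.9
  Q: 0 + 1(50.13) = 50.13
Total out = 2019 kmol; y_P = 1271 / 2019 = 0.6294.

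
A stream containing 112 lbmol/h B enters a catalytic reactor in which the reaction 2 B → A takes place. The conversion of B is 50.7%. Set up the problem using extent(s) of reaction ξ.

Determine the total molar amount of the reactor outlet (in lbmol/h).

83.6 lbmol/h

B reacted = 0.507 × 112 = 56.78 lbmol/h; ν_B = −2, so ξ = 56.78/2 = 28.39 lbmol/h.
Outlet amounts (n = n₀ + ν ξ):
  B: 112 − 2(28.39) = 55.22
  A: 0 + 1(28.39) = 28.39
Total out = 55.22 + 28.39 = 83.61 lbmol/h.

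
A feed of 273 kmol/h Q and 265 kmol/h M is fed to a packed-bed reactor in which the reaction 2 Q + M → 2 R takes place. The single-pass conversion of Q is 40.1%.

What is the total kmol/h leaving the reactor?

Q reacted = 0.401 × 273 = 109.5 kmol/h; ν_Q = −2, so ξ = 109.5/2 = 54.74 kmol/h.
Outlet amounts (n = n₀ + ν ξ):
  Q: 273 − 2(54.74) = 163.5
  M: 265 − 1(54.74) = 210.3
  R: 0 + 2(54.74) = 109.5
Total out = 163.5 + 210.3 + 109.5 = 483.3 kmol/h.

483 kmol/h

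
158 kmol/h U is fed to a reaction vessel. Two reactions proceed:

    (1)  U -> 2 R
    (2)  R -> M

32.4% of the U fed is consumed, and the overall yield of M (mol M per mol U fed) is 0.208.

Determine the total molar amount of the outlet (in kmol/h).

209 kmol/h

Conversion of U: U consumed = 1ξ₁ = 0.324 × 158 → ξ₁ = 51.19 kmol/h.
Yield of M: 1ξ₂ / 158 = 0.208 → ξ₂ = 32.86 kmol/h.
Outlet amounts (n = n₀ + Σ ν·ξ):
  U: 158 − 1(51.19) = 106.8
  R: 0 + 2(51.19) − 1(32.86) = 69.52
  M: 0 + 1(32.86) = 32.86
Total out = 106.8 + 69.52 + 32.86 = 209.2 kmol/h.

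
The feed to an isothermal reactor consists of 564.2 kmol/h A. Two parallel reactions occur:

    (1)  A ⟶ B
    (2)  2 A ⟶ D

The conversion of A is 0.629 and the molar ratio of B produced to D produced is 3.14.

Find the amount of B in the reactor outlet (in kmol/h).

Conversion of A: A consumed = 0.629 × 564.2 = 354.9 kmol/h = 1ξ₁ + 2ξ₂.
Selectivity: 1ξ₁ / (1ξ₂) = 3.14 → ξ₁ = 3.14 ξ₂.
Substitute: (1·3.14 + 2) ξ₂ = 354.9 → ξ₂ = 69.04 kmol/h, ξ₁ = 216.8 kmol/h.
Outlet amounts (n = n₀ + Σ ν·ξ):
  A: 564.2 − 1(216.8) − 2(69.04) = 209.3
  B: 0 + 1(216.8) = 216.8
  D: 0 + 1(69.04) = 69.04

217 kmol/h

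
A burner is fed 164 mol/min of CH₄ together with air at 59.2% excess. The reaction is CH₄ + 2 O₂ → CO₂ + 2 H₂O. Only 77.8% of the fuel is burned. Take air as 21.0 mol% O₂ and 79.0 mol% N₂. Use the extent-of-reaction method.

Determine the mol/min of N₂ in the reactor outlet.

Stoichiometric O₂ = 2 × 164 = 328 mol/min; O₂ fed = 328 × 1.592 = 522.2 mol/min.
N₂ fed = 522.2 × 79/21 = 1964 mol/min.
Fuel reacted = 0.778 × 164 → ξ = 127.6 mol/min.
Outlet (n = n₀ + ν ξ):
  CH₄: 164 − 1(127.6) = 36.41
  O₂: 522.2 − 2(127.6) = 267
  N₂: 1964 (inert)
  CO₂: 0 + 1(127.6) = 127.6
  H₂O: 0 + 2(127.6) = 255.2

1960 mol/min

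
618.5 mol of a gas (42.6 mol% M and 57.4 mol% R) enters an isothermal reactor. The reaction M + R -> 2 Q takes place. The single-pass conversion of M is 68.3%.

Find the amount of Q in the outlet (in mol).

M reacted = 0.683 × 263.5 = 180 mol; ν_M = −1, so ξ = 180/1 = 180 mol.
Outlet amounts (n = n₀ + ν ξ):
  M: 263.5 − 1(180) = 83.52
  R: 355 − 1(180) = 175.1
  Q: 0 + 2(180) = 359.9

360 mol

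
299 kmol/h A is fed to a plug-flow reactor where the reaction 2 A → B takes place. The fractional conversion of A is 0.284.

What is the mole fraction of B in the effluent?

A reacted = 0.284 × 299 = 84.92 kmol/h; ν_A = −2, so ξ = 84.92/2 = 42.46 kmol/h.
Outlet amounts (n = n₀ + ν ξ):
  A: 299 − 2(42.46) = 214.1
  B: 0 + 1(42.46) = 42.46
Total out = 256.5 kmol/h; y_B = 42.46 / 256.5 = 0.1655.

0.166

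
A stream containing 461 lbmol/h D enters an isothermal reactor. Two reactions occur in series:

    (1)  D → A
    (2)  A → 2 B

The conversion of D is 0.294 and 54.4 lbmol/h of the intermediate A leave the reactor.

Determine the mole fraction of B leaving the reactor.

Conversion of D: D consumed = 1ξ₁ = 0.294 × 461 → ξ₁ = 135.5 lbmol/h.
A balance: n_A = 0 + 1ξ₁ − 1ξ₂ = 54.4 → ξ₂ = (1·135.5 − 54.4)/1 = 81.13 lbmol/h.
Outlet amounts (n = n₀ + Σ ν·ξ):
  D: 461 − 1(135.5) = 325.5
  A: 0 + 1(135.5) − 1(81.13) = 54.4
  B: 0 + 2(81.13) = 162.3
Total out = 542.1 lbmol/h; y_B = 162.3 / 542.1 = 0.2993.

0.299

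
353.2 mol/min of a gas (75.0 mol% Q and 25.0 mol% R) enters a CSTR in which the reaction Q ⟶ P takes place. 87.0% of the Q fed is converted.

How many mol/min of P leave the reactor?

Q reacted = 0.87 × 264.9 = 230.5 mol/min; ν_Q = −1, so ξ = 230.5/1 = 230.5 mol/min.
Outlet amounts (n = n₀ + ν ξ):
  Q: 264.9 − 1(230.5) = 34.44
  P: 0 + 1(230.5) = 230.5
  R: 88.3 (inert)

230 mol/min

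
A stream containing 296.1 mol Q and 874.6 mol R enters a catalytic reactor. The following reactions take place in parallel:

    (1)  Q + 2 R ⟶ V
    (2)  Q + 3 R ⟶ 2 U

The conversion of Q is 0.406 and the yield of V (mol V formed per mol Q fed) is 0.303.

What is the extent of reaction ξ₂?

ξ₂ = 30.5 mol

Yield of V: 1ξ₁ / 296.1 = 0.303 → ξ₁ = 89.72 mol.
Conversion of Q: 1ξ₁ + 1ξ₂ = 0.406 × 296.1 = 120.2 → ξ₂ = 30.5 mol.
Outlet amounts (n = n₀ + Σ ν·ξ):
  Q: 296.1 − 1(89.72) − 1(30.5) = 175.9
  R: 874.6 − 2(89.72) − 3(30.5) = 603.7
  V: 0 + 1(89.72) = 89.72
  U: 0 + 2(30.5) = 61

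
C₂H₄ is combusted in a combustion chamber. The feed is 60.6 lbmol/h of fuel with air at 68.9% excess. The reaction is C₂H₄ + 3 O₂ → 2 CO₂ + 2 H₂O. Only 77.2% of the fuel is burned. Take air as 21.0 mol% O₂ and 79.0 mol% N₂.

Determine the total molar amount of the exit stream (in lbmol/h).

Stoichiometric O₂ = 3 × 60.6 = 181.8 lbmol/h; O₂ fed = 181.8 × 1.689 = 307.1 lbmol/h.
N₂ fed = 307.1 × 79/21 = 1155 lbmol/h.
Fuel reacted = 0.772 × 60.6 → ξ = 46.78 lbmol/h.
Outlet (n = n₀ + ν ξ):
  C₂H₄: 60.6 − 1(46.78) = 13.82
  O₂: 307.1 − 3(46.78) = 166.7
  N₂: 1155 (inert)
  CO₂: 0 + 2(46.78) = 93.57
  H₂O: 0 + 2(46.78) = 93.57
Total out = 13.82 + 166.7 + 1155 + 93.57 + 93.57 = 1523 lbmol/h.

1520 lbmol/h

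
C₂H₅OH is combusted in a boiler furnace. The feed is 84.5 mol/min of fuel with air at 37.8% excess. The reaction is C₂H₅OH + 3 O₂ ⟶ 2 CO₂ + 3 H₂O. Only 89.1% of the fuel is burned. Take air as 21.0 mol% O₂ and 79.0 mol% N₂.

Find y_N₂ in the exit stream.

0.721

Stoichiometric O₂ = 3 × 84.5 = 253.5 mol/min; O₂ fed = 253.5 × 1.378 = 349.3 mol/min.
N₂ fed = 349.3 × 79/21 = 1314 mol/min.
Fuel reacted = 0.891 × 84.5 → ξ = 75.29 mol/min.
Outlet (n = n₀ + ν ξ):
  C₂H₅OH: 84.5 − 1(75.29) = 9.21
  O₂: 349.3 − 3(75.29) = 123.5
  N₂: 1314 (inert)
  CO₂: 0 + 2(75.29) = 150.6
  H₂O: 0 + 3(75.29) = 225.9
Total out = 1823 mol/min; y_N₂ = 1314 / 1823 = 0.7208.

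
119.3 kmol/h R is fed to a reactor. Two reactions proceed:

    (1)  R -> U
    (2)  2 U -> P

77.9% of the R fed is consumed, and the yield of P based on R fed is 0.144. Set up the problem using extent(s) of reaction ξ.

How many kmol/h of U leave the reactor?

Conversion of R: R consumed = 1ξ₁ = 0.779 × 119.3 → ξ₁ = 92.93 kmol/h.
Yield of P: 1ξ₂ / 119.3 = 0.144 → ξ₂ = 17.18 kmol/h.
Outlet amounts (n = n₀ + Σ ν·ξ):
  R: 119.3 − 1(92.93) = 26.37
  U: 0 + 1(92.93) − 2(17.18) = 58.58
  P: 0 + 1(17.18) = 17.18

58.6 kmol/h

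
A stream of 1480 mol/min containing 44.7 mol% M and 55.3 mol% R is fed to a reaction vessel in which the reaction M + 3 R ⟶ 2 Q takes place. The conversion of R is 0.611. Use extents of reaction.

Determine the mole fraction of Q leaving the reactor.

0.291

R reacted = 0.611 × 818.4 = 500.1 mol/min; ν_R = −3, so ξ = 500.1/3 = 166.7 mol/min.
Outlet amounts (n = n₀ + ν ξ):
  M: 661.6 − 1(166.7) = 494.9
  R: 818.4 − 3(166.7) = 318.4
  Q: 0 + 2(166.7) = 333.4
Total out = 1147 mol/min; y_Q = 333.4 / 1147 = 0.2907.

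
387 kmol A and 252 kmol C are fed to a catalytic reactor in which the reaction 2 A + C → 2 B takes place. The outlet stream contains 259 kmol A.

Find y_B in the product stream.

0.223

For A: n = n₀ − 2ξ → 259 = 387 − 2ξ, giving ξ = 64 kmol.
Outlet amounts (n = n₀ + ν ξ):
  A: 387 − 2(64) = 259
  C: 252 − 1(64) = 188
  B: 0 + 2(64) = 128
Total out = 575 kmol; y_B = 128 / 575 = 0.2226.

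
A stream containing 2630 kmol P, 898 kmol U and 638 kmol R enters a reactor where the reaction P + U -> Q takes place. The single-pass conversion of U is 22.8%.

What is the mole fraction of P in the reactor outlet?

0.612

U reacted = 0.228 × 898 = 204.7 kmol; ν_U = −1, so ξ = 204.7/1 = 204.7 kmol.
Outlet amounts (n = n₀ + ν ξ):
  P: 2630 − 1(204.7) = 2425
  U: 898 − 1(204.7) = 693.3
  Q: 0 + 1(204.7) = 204.7
  R: 638 (inert)
Total out = 3961 kmol; y_P = 2425 / 3961 = 0.6122.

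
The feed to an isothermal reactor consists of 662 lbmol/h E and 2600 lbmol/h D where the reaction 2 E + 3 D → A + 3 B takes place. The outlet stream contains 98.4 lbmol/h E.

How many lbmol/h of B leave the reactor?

845 lbmol/h

For E: n = n₀ − 2ξ → 98.4 = 662 − 2ξ, giving ξ = 281.8 lbmol/h.
Outlet amounts (n = n₀ + ν ξ):
  E: 662 − 2(281.8) = 98.4
  D: 2600 − 3(281.8) = 1755
  A: 0 + 1(281.8) = 281.8
  B: 0 + 3(281.8) = 845.4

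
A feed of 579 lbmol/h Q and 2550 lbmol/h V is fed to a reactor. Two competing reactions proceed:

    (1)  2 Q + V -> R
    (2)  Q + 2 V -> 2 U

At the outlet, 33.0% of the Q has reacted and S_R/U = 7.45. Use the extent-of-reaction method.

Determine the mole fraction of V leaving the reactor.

Conversion of Q: Q consumed = 0.33 × 579 = 191.1 lbmol/h = 2ξ₁ + 1ξ₂.
Selectivity: 1ξ₁ / (2ξ₂) = 7.45 → ξ₁ = 14.9 ξ₂.
Substitute: (2·14.9 + 1) ξ₂ = 191.1 → ξ₂ = 6.204 lbmol/h, ξ₁ = 92.43 lbmol/h.
Outlet amounts (n = n₀ + Σ ν·ξ):
  Q: 579 − 2(92.43) − 1(6.204) = 387.9
  V: 2550 − 1(92.43) − 2(6.204) = 2445
  R: 0 + 1(92.43) = 92.43
  U: 0 + 2(6.204) = 12.41
Total out = 2938 lbmol/h; y_V = 2445 / 2938 = 0.8323.

0.832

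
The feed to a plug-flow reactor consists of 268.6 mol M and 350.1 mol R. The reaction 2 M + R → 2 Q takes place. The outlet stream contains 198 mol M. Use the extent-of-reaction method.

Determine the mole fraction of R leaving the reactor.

For M: n = n₀ − 2ξ → 198 = 268.6 − 2ξ, giving ξ = 35.3 mol.
Outlet amounts (n = n₀ + ν ξ):
  M: 268.6 − 2(35.3) = 198
  R: 350.1 − 1(35.3) = 314.8
  Q: 0 + 2(35.3) = 70.6
Total out = 583.4 mol; y_R = 314.8 / 583.4 = 0.5396.

0.54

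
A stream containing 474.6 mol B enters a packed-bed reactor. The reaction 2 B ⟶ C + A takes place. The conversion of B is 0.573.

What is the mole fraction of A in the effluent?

B reacted = 0.573 × 474.6 = 271.9 mol; ν_B = −2, so ξ = 271.9/2 = 136 mol.
Outlet amounts (n = n₀ + ν ξ):
  B: 474.6 − 2(136) = 202.7
  C: 0 + 1(136) = 136
  A: 0 + 1(136) = 136
Total out = 474.6 mol; y_A = 136 / 474.6 = 0.2865.

0.286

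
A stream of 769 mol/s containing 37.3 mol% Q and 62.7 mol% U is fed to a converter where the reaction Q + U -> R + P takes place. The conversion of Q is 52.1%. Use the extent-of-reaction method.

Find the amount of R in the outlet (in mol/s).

149 mol/s

Q reacted = 0.521 × 286.8 = 149.4 mol/s; ν_Q = −1, so ξ = 149.4/1 = 149.4 mol/s.
Outlet amounts (n = n₀ + ν ξ):
  Q: 286.8 − 1(149.4) = 137.4
  U: 482.2 − 1(149.4) = 332.7
  R: 0 + 1(149.4) = 149.4
  P: 0 + 1(149.4) = 149.4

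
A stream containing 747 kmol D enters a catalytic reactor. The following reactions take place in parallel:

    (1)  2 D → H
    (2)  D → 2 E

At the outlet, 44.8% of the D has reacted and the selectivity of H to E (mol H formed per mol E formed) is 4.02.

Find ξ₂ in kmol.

Conversion of D: D consumed = 0.448 × 747 = 334.7 kmol = 2ξ₁ + 1ξ₂.
Selectivity: 1ξ₁ / (2ξ₂) = 4.02 → ξ₁ = 8.04 ξ₂.
Substitute: (2·8.04 + 1) ξ₂ = 334.7 → ξ₂ = 19.59 kmol, ξ₁ = 157.5 kmol.
Outlet amounts (n = n₀ + Σ ν·ξ):
  D: 747 − 2(157.5) − 1(19.59) = 412.3
  H: 0 + 1(157.5) = 157.5
  E: 0 + 2(19.59) = 39.19

ξ₂ = 19.6 kmol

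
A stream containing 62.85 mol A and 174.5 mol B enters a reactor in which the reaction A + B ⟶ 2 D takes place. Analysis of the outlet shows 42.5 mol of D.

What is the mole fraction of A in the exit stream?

0.175

For D: n = n₀ + 2ξ → 42.5 = 0 + 2ξ, giving ξ = 21.25 mol.
Outlet amounts (n = n₀ + ν ξ):
  A: 62.85 − 1(21.25) = 41.6
  B: 174.5 − 1(21.25) = 153.2
  D: 0 + 2(21.25) = 42.5
Total out = 237.3 mol; y_A = 41.6 / 237.3 = 0.1753.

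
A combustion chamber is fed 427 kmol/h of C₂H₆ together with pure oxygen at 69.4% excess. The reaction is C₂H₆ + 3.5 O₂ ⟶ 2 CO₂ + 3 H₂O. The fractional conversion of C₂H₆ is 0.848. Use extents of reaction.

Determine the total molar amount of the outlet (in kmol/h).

3140 kmol/h

Stoichiometric O₂ = 3.5 × 427 = 1494 kmol/h; O₂ fed = 1494 × 1.694 = 2532 kmol/h.
Fuel reacted = 0.848 × 427 → ξ = 362.1 kmol/h.
Outlet (n = n₀ + ν ξ):
  C₂H₆: 427 − 1(362.1) = 64.9
  O₂: 2532 − 3.5(362.1) = 1264
  CO₂: 0 + 2(362.1) = 724.2
  H₂O: 0 + 3(362.1) = 1086
Total out = 64.9 + 1264 + 724.2 + 1086 = 3140 kmol/h.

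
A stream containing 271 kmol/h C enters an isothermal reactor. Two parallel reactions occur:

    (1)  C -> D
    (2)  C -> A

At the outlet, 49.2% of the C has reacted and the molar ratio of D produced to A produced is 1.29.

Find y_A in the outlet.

Conversion of C: C consumed = 0.492 × 271 = 133.3 kmol/h = 1ξ₁ + 1ξ₂.
Selectivity: 1ξ₁ / (1ξ₂) = 1.29 → ξ₁ = 1.29 ξ₂.
Substitute: (1·1.29 + 1) ξ₂ = 133.3 → ξ₂ = 58.22 kmol/h, ξ₁ = 75.11 kmol/h.
Outlet amounts (n = n₀ + Σ ν·ξ):
  C: 271 − 1(75.11) − 1(58.22) = 137.7
  D: 0 + 1(75.11) = 75.11
  A: 0 + 1(58.22) = 58.22
Total out = 271 kmol/h; y_A = 58.22 / 271 = 0.2148.

0.215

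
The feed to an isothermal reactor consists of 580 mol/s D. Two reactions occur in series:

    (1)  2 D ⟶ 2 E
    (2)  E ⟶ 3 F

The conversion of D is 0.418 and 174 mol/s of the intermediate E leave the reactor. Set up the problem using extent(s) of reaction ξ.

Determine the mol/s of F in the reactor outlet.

205 mol/s

Conversion of D: D consumed = 2ξ₁ = 0.418 × 580 → ξ₁ = 121.2 mol/s.
E balance: n_E = 0 + 2ξ₁ − 1ξ₂ = 174 → ξ₂ = (2·121.2 − 174)/1 = 68.44 mol/s.
Outlet amounts (n = n₀ + Σ ν·ξ):
  D: 580 − 2(121.2) = 337.6
  E: 0 + 2(121.2) − 1(68.44) = 174
  F: 0 + 3(68.44) = 205.3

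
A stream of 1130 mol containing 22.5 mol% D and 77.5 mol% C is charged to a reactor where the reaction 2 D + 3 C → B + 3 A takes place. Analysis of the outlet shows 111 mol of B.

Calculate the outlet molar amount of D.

32.2 mol

For B: n = n₀ + 1ξ → 111 = 0 + 1ξ, giving ξ = 111 mol.
Outlet amounts (n = n₀ + ν ξ):
  D: 254.2 − 2(111) = 32.25
  C: 875.8 − 3(111) = 542.8
  B: 0 + 1(111) = 111
  A: 0 + 3(111) = 333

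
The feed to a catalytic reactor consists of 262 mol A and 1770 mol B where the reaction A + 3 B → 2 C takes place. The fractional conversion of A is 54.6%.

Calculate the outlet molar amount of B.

A reacted = 0.546 × 262 = 143.1 mol; ν_A = −1, so ξ = 143.1/1 = 143.1 mol.
Outlet amounts (n = n₀ + ν ξ):
  A: 262 − 1(143.1) = 118.9
  B: 1770 − 3(143.1) = 1341
  C: 0 + 2(143.1) = 286.1

1340 mol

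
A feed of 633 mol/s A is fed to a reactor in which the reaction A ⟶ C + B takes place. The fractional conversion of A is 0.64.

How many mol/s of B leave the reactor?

405 mol/s

A reacted = 0.64 × 633 = 405.1 mol/s; ν_A = −1, so ξ = 405.1/1 = 405.1 mol/s.
Outlet amounts (n = n₀ + ν ξ):
  A: 633 − 1(405.1) = 227.9
  C: 0 + 1(405.1) = 405.1
  B: 0 + 1(405.1) = 405.1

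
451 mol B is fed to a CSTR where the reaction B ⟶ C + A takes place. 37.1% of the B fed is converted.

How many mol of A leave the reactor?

167 mol

B reacted = 0.371 × 451 = 167.3 mol; ν_B = −1, so ξ = 167.3/1 = 167.3 mol.
Outlet amounts (n = n₀ + ν ξ):
  B: 451 − 1(167.3) = 283.7
  C: 0 + 1(167.3) = 167.3
  A: 0 + 1(167.3) = 167.3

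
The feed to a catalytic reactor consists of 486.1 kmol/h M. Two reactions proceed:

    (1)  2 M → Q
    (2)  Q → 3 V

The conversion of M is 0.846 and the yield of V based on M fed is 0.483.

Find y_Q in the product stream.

Conversion of M: M consumed = 2ξ₁ = 0.846 × 486.1 → ξ₁ = 205.6 kmol/h.
Yield of V: 3ξ₂ / 486.1 = 0.483 → ξ₂ = 78.26 kmol/h.
Outlet amounts (n = n₀ + Σ ν·ξ):
  M: 486.1 − 2(205.6) = 74.86
  Q: 0 + 1(205.6) − 1(78.26) = 127.4
  V: 0 + 3(78.26) = 234.8
Total out = 437 kmol/h; y_Q = 127.4 / 437 = 0.2914.

0.291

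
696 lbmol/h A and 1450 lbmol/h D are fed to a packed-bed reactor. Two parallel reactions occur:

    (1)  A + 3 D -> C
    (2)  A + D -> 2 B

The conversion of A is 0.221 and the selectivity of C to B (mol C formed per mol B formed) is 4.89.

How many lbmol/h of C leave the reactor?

140 lbmol/h

Conversion of A: A consumed = 0.221 × 696 = 153.8 lbmol/h = 1ξ₁ + 1ξ₂.
Selectivity: 1ξ₁ / (2ξ₂) = 4.89 → ξ₁ = 9.78 ξ₂.
Substitute: (1·9.78 + 1) ξ₂ = 153.8 → ξ₂ = 14.27 lbmol/h, ξ₁ = 139.5 lbmol/h.
Outlet amounts (n = n₀ + Σ ν·ξ):
  A: 696 − 1(139.5) − 1(14.27) = 542.2
  D: 1450 − 3(139.5) − 1(14.27) = 1017
  C: 0 + 1(139.5) = 139.5
  B: 0 + 2(14.27) = 28.54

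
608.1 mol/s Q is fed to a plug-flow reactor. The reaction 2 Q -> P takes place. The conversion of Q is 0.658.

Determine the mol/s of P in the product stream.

Q reacted = 0.658 × 608.1 = 400.1 mol/s; ν_Q = −2, so ξ = 400.1/2 = 200.1 mol/s.
Outlet amounts (n = n₀ + ν ξ):
  Q: 608.1 − 2(200.1) = 208
  P: 0 + 1(200.1) = 200.1

200 mol/s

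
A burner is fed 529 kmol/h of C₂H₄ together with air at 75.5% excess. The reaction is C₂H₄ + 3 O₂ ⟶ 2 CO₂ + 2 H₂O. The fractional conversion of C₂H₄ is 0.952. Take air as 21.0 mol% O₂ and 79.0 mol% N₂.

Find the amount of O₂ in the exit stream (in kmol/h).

Stoichiometric O₂ = 3 × 529 = 1587 kmol/h; O₂ fed = 1587 × 1.755 = 2785 kmol/h.
N₂ fed = 2785 × 79/21 = 10480 kmol/h.
Fuel reacted = 0.952 × 529 → ξ = 503.6 kmol/h.
Outlet (n = n₀ + ν ξ):
  C₂H₄: 529 − 1(503.6) = 25.39
  O₂: 2785 − 3(503.6) = 1274
  N₂: 10480 (inert)
  CO₂: 0 + 2(503.6) = 1007
  H₂O: 0 + 2(503.6) = 1007

1270 kmol/h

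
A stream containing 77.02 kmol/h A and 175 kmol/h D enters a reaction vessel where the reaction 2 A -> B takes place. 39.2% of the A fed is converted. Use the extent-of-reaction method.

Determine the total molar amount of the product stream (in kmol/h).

237 kmol/h

A reacted = 0.392 × 77.02 = 30.19 kmol/h; ν_A = −2, so ξ = 30.19/2 = 15.1 kmol/h.
Outlet amounts (n = n₀ + ν ξ):
  A: 77.02 − 2(15.1) = 46.83
  B: 0 + 1(15.1) = 15.1
  D: 175 (inert)
Total out = 46.83 + 15.1 + 175 = 236.9 kmol/h.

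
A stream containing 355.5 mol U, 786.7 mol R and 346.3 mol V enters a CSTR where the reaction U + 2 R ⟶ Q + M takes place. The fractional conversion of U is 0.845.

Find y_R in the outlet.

U reacted = 0.845 × 355.5 = 300.4 mol; ν_U = −1, so ξ = 300.4/1 = 300.4 mol.
Outlet amounts (n = n₀ + ν ξ):
  U: 355.5 − 1(300.4) = 55.1
  R: 786.7 − 2(300.4) = 185.9
  Q: 0 + 1(300.4) = 300.4
  M: 0 + 1(300.4) = 300.4
  V: 346.3 (inert)
Total out = 1188 mol; y_R = 185.9 / 1188 = 0.1565.

0.156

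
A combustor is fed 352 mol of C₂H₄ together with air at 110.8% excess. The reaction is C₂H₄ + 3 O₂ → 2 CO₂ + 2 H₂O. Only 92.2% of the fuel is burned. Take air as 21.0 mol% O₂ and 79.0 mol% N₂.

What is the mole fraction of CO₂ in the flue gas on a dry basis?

0.063

Stoichiometric O₂ = 3 × 352 = 1056 mol; O₂ fed = 1056 × 2.108 = 2226 mol.
N₂ fed = 2226 × 79/21 = 8374 mol.
Fuel reacted = 0.922 × 352 → ξ = 324.5 mol.
Outlet (n = n₀ + ν ξ):
  C₂H₄: 352 − 1(324.5) = 27.46
  O₂: 2226 − 3(324.5) = 1252
  N₂: 8374 (inert)
  CO₂: 0 + 2(324.5) = 649.1
  H₂O: 0 + 2(324.5) = 649.1
Dry total = 10300 mol; y_CO₂ (dry) = 649.1 / 10300 = 0.063.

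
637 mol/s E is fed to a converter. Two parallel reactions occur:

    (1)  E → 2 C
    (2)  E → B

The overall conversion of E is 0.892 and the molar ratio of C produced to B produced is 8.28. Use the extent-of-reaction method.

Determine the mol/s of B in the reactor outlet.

111 mol/s

Conversion of E: E consumed = 0.892 × 637 = 568.2 mol/s = 1ξ₁ + 1ξ₂.
Selectivity: 2ξ₁ / (1ξ₂) = 8.28 → ξ₁ = 4.14 ξ₂.
Substitute: (1·4.14 + 1) ξ₂ = 568.2 → ξ₂ = 110.5 mol/s, ξ₁ = 457.7 mol/s.
Outlet amounts (n = n₀ + Σ ν·ξ):
  E: 637 − 1(457.7) − 1(110.5) = 68.8
  C: 0 + 2(457.7) = 915.3
  B: 0 + 1(110.5) = 110.5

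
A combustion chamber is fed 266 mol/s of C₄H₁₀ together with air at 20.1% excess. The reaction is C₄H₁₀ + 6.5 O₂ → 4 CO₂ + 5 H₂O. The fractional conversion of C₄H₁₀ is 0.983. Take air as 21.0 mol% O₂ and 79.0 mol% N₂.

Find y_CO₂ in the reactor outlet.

Stoichiometric O₂ = 6.5 × 266 = 1729 mol/s; O₂ fed = 1729 × 1.201 = 2077 mol/s.
N₂ fed = 2077 × 79/21 = 7812 mol/s.
Fuel reacted = 0.983 × 266 → ξ = 261.5 mol/s.
Outlet (n = n₀ + ν ξ):
  C₄H₁₀: 266 − 1(261.5) = 4.522
  O₂: 2077 − 6.5(261.5) = 376.9
  N₂: 7812 (inert)
  CO₂: 0 + 4(261.5) = 1046
  H₂O: 0 + 5(261.5) = 1307
Total out = 10550 mol/s; y_CO₂ = 1046 / 10550 = 0.09917.

0.0992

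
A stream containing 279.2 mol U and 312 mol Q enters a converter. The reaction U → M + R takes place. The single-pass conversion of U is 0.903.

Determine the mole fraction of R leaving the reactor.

U reacted = 0.903 × 279.2 = 252.1 mol; ν_U = −1, so ξ = 252.1/1 = 252.1 mol.
Outlet amounts (n = n₀ + ν ξ):
  U: 279.2 − 1(252.1) = 27.08
  M: 0 + 1(252.1) = 252.1
  R: 0 + 1(252.1) = 252.1
  Q: 312 (inert)
Total out = 843.3 mol; y_R = 252.1 / 843.3 = 0.299.

0.299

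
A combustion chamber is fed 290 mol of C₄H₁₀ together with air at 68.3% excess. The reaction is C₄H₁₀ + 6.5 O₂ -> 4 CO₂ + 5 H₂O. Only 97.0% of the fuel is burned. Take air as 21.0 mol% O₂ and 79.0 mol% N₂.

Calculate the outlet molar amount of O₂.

1340 mol

Stoichiometric O₂ = 6.5 × 290 = 1885 mol; O₂ fed = 1885 × 1.683 = 3172 mol.
N₂ fed = 3172 × 79/21 = 11930 mol.
Fuel reacted = 0.97 × 290 → ξ = 281.3 mol.
Outlet (n = n₀ + ν ξ):
  C₄H₁₀: 290 − 1(281.3) = 8.7
  O₂: 3172 − 6.5(281.3) = 1344
  N₂: 11930 (inert)
  CO₂: 0 + 4(281.3) = 1125
  H₂O: 0 + 5(281.3) = 1406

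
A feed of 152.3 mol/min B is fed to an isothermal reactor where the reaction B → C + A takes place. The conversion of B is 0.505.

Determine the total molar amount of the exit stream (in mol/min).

B reacted = 0.505 × 152.3 = 76.91 mol/min; ν_B = −1, so ξ = 76.91/1 = 76.91 mol/min.
Outlet amounts (n = n₀ + ν ξ):
  B: 152.3 − 1(76.91) = 75.39
  C: 0 + 1(76.91) = 76.91
  A: 0 + 1(76.91) = 76.91
Total out = 75.39 + 76.91 + 76.91 = 229.2 mol/min.

229 mol/min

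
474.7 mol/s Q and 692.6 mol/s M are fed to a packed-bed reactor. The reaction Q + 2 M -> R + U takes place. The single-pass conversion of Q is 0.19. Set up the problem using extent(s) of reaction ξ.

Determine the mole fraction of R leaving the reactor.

Q reacted = 0.19 × 474.7 = 90.19 mol/s; ν_Q = −1, so ξ = 90.19/1 = 90.19 mol/s.
Outlet amounts (n = n₀ + ν ξ):
  Q: 474.7 − 1(90.19) = 384.5
  M: 692.6 − 2(90.19) = 512.2
  R: 0 + 1(90.19) = 90.19
  U: 0 + 1(90.19) = 90.19
Total out = 1077 mol/s; y_R = 90.19 / 1077 = 0.08374.

0.0837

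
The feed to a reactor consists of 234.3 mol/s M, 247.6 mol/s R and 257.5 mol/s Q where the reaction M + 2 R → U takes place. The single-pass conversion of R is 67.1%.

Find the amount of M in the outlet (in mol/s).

R reacted = 0.671 × 247.6 = 166.1 mol/s; ν_R = −2, so ξ = 166.1/2 = 83.07 mol/s.
Outlet amounts (n = n₀ + ν ξ):
  M: 234.3 − 1(83.07) = 151.2
  R: 247.6 − 2(83.07) = 81.46
  U: 0 + 1(83.07) = 83.07
  Q: 257.5 (inert)

151 mol/s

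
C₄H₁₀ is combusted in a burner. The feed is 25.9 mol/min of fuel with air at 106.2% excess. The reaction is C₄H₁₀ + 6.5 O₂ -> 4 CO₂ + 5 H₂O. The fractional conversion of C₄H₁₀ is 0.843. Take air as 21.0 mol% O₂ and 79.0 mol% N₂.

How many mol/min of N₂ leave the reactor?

1310 mol/min

Stoichiometric O₂ = 6.5 × 25.9 = 168.3 mol/min; O₂ fed = 168.3 × 2.062 = 347.1 mol/min.
N₂ fed = 347.1 × 79/21 = 1306 mol/min.
Fuel reacted = 0.843 × 25.9 → ξ = 21.83 mol/min.
Outlet (n = n₀ + ν ξ):
  C₄H₁₀: 25.9 − 1(21.83) = 4.066
  O₂: 347.1 − 6.5(21.83) = 205.2
  N₂: 1306 (inert)
  CO₂: 0 + 4(21.83) = 87.33
  H₂O: 0 + 5(21.83) = 109.2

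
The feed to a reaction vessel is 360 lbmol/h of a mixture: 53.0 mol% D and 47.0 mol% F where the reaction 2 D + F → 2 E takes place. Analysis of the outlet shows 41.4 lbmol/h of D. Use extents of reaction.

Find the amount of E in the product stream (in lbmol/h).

149 lbmol/h

For D: n = n₀ − 2ξ → 41.4 = 190.8 − 2ξ, giving ξ = 74.7 lbmol/h.
Outlet amounts (n = n₀ + ν ξ):
  D: 190.8 − 2(74.7) = 41.4
  F: 169.2 − 1(74.7) = 94.5
  E: 0 + 2(74.7) = 149.4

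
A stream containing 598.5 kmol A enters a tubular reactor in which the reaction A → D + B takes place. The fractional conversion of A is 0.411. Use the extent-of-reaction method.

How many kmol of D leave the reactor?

A reacted = 0.411 × 598.5 = 246 kmol; ν_A = −1, so ξ = 246/1 = 246 kmol.
Outlet amounts (n = n₀ + ν ξ):
  A: 598.5 − 1(246) = 352.5
  D: 0 + 1(246) = 246
  B: 0 + 1(246) = 246

246 kmol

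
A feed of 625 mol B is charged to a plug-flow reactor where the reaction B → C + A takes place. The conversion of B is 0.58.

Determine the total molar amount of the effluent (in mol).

988 mol

B reacted = 0.58 × 625 = 362.5 mol; ν_B = −1, so ξ = 362.5/1 = 362.5 mol.
Outlet amounts (n = n₀ + ν ξ):
  B: 625 − 1(362.5) = 262.5
  C: 0 + 1(362.5) = 362.5
  A: 0 + 1(362.5) = 362.5
Total out = 262.5 + 362.5 + 362.5 = 987.5 mol.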